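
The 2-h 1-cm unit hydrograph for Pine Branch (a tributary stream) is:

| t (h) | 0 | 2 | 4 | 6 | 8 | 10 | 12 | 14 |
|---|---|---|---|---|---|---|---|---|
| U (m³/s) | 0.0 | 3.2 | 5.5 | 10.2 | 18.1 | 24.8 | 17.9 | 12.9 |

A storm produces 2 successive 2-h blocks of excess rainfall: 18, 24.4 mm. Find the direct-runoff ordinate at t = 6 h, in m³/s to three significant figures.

Q ≈ 31.8 m³/s

By discrete convolution, Q_j = Σ (P_i / 10 mm) · U_{j−i}.
At t = 6 h (j=3): Q = (18/10)·10.2 + (24.4/10)·5.5 = 31.8 m³/s.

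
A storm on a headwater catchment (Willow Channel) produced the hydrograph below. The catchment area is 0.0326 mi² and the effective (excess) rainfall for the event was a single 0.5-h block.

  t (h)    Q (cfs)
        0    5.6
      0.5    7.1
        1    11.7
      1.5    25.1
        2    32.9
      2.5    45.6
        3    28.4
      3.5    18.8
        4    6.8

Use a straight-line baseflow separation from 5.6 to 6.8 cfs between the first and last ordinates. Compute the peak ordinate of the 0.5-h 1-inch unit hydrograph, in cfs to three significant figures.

U_p ≈ 13.1 cfs

Direct runoff: 0.00, 1.35, 5.80, 19.05, 26.70, 39.25, 21.90, 12.15, 0.00 cfs; ΣQ_DR = 126.2 cfs, peak = 39.25 cfs.
Runoff depth d = ΣQ_DR·Δt / A = 126.2 × 1800 / (0.0326 mi²) = 2.999 in.
The 1-inch UH is the DRH scaled by (1 in)/d, so U_p = 39.25 × 1/2.999 = 13.1 cfs.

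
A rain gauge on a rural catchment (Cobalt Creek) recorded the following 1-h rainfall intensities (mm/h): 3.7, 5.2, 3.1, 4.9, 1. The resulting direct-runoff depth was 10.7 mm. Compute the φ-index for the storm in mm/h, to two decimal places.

φ ≈ 1.55 mm/h

Only the 4 blocks with intensity above φ contribute runoff: 3.7, 5.2, 3.1, 4.9 mm/h.
Σ(I−φ)·Δt = d  ⇒  (3.7+5.2+3.1+4.9 − 4φ)·1 = 10.7
φ = (16.90 − 10.7/1) / 4 = 1.55 mm/h.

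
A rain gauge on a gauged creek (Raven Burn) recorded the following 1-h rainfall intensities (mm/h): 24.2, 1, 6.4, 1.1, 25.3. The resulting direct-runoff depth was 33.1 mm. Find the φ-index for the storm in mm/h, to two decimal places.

Only the 2 blocks with intensity above φ contribute runoff: 24.2, 25.3 mm/h.
Σ(I−φ)·Δt = d  ⇒  (24.2+25.3 − 2φ)·1 = 33.1
φ = (49.50 − 33.1/1) / 2 = 8.20 mm/h.

φ ≈ 8.20 mm/h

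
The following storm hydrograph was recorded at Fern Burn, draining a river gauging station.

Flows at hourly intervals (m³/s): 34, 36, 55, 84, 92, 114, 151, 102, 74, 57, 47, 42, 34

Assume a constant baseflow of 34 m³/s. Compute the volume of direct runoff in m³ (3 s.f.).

V ≈ 1.73 × 10^6 m³

Direct-runoff ordinates (Q − Q_b): 0.0, 2.0, 21.0, 50.0, 58.0, 80.0, 117.0, 68.0, 40.0, 23.0, 13.0, 8.0, 0.0 m³/s.
ΣQ_DR = 480.0 m³/s.
With Δt = 1 h = 3600 s, V = ΣQ_DR · Δt = 480.0 × 3600 = 1.73 × 10^6 m³.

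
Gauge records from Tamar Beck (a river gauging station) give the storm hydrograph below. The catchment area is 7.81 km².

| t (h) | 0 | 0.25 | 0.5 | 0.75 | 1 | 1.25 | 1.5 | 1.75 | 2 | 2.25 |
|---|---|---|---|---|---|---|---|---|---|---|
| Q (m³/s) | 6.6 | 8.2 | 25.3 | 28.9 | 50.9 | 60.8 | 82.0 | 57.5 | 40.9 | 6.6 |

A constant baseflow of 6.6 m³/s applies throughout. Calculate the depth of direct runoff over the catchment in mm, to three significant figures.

d ≈ 34.8 mm

Direct runoff: 0.0, 1.6, 18.7, 22.3, 44.3, 54.2, 75.4, 50.9, 34.3, 0.0 m³/s; ΣQ_DR = 301.7 m³/s.
V = ΣQ_DR · Δt = 301.7 × 900 s = 2.715 × 10^5 m³.
Over A = 7.81 km², depth = V / A = 34.8 mm.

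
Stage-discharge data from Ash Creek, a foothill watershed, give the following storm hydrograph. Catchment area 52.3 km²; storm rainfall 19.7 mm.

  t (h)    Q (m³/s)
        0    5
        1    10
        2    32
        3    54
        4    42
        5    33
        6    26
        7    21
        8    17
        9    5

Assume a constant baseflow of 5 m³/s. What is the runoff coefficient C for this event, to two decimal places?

C ≈ 0.68

ΣQ_DR = 195.0 m³/s; V = ΣQ_DR·Δt = 7.020 × 10^5 m³.
Runoff depth d = V / A = 13.42 mm.
C = d / P = 13.42 / 19.7 = 0.68.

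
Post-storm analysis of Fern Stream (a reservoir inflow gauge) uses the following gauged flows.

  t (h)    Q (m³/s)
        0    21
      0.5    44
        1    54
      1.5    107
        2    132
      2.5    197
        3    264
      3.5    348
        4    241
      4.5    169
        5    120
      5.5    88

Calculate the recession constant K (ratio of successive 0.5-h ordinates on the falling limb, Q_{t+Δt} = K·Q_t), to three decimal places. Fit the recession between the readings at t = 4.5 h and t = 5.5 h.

K ≈ 0.722

Using the recession-limb readings at t = 4.5 h and t = 5.5 h: Q falls from 169 to 88 m³/s over 2 intervals.
K = (Q₂/Q₁)^(1/2) = (88/169)^(1/2) = 0.722.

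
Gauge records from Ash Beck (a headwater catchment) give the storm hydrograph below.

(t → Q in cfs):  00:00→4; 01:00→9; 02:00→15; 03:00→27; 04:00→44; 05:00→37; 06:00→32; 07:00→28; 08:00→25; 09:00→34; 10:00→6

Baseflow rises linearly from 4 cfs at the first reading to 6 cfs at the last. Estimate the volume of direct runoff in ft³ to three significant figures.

V ≈ 7.42 × 10^5 ft³

Direct-runoff ordinates (Q − Q_b): 0.00, 4.80, 10.60, 22.40, 39.20, 32.00, 26.80, 22.60, 19.40, 28.20, 0.00 cfs.
ΣQ_DR = 206.0 cfs.
With Δt = 1 h = 3600 s, V = ΣQ_DR · Δt = 206.0 × 3600 = 7.42 × 10^5 ft³.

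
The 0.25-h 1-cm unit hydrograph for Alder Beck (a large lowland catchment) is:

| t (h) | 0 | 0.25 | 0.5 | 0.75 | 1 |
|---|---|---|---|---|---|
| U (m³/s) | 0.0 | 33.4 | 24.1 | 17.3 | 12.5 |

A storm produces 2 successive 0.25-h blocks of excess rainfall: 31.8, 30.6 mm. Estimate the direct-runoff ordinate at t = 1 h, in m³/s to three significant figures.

By discrete convolution, Q_j = Σ (P_i / 10 mm) · U_{j−i}.
At t = 1 h (j=4): Q = (31.8/10)·12.5 + (30.6/10)·17.3 = 92.7 m³/s.

Q ≈ 92.7 m³/s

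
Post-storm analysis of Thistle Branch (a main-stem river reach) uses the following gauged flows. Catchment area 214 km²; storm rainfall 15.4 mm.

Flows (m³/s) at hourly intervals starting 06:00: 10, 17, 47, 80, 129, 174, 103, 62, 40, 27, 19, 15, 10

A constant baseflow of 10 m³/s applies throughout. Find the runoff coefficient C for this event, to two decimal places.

ΣQ_DR = 603.0 m³/s; V = ΣQ_DR·Δt = 2.171 × 10^6 m³.
Runoff depth d = V / A = 10.14 mm.
C = d / P = 10.14 / 15.4 = 0.66.

C ≈ 0.66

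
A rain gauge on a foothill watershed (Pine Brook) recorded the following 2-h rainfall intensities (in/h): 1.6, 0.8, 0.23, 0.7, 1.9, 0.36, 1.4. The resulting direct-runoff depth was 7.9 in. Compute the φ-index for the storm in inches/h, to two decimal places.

Only the 5 blocks with intensity above φ contribute runoff: 1.6, 0.8, 0.7, 1.9, 1.4 in/h.
Σ(I−φ)·Δt = d  ⇒  (1.6+0.8+0.7+1.9+1.4 − 5φ)·2 = 7.9
φ = (6.400 − 7.9/2) / 5 = 0.49 in/h.

φ ≈ 0.49 in/h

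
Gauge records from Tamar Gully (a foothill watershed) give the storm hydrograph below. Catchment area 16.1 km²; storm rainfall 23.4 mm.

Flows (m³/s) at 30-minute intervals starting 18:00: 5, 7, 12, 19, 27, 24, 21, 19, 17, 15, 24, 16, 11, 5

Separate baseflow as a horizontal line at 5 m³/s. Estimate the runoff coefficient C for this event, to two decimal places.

C ≈ 0.73

ΣQ_DR = 152.0 m³/s; V = ΣQ_DR·Δt = 2.736 × 10^5 m³.
Runoff depth d = V / A = 16.99 mm.
C = d / P = 16.99 / 23.4 = 0.73.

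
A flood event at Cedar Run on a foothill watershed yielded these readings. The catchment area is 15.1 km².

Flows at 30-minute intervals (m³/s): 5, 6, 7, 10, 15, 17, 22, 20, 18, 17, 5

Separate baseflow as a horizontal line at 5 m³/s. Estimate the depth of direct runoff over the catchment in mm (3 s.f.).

Direct runoff: 0.0, 1.0, 2.0, 5.0, 10.0, 12.0, 17.0, 15.0, 13.0, 12.0, 0.0 m³/s; ΣQ_DR = 87.00 m³/s.
V = ΣQ_DR · Δt = 87.00 × 1800 s = 1.566 × 10^5 m³.
Over A = 15.1 km², depth = V / A = 10.4 mm.

d ≈ 10.4 mm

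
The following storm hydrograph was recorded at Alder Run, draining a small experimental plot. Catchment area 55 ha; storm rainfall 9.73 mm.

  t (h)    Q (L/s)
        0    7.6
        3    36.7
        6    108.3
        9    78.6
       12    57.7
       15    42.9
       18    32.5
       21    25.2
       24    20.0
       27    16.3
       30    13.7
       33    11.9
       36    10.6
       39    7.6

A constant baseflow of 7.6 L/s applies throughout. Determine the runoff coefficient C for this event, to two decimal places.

ΣQ_DR = 363.2 L/s; V = ΣQ_DR·Δt = 3.923 × 10^6 L.
Runoff depth d = V / A = 7.132 mm.
C = d / P = 7.132 / 9.73 = 0.73.

C ≈ 0.73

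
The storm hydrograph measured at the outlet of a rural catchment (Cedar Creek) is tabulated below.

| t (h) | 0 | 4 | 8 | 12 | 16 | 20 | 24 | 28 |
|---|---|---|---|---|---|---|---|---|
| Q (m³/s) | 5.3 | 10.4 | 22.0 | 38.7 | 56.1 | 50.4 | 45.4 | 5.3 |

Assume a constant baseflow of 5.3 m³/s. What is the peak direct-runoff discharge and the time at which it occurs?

Subtracting baseflow gives direct-runoff ordinates: 0.0, 5.1, 16.7, 33.4, 50.8, 45.1, 40.1, 0.0 m³/s.
The maximum is 50.8 m³/s, occurring at the reading for t = 16 h.

Q_p = 50.8 m³/s at t = 16 h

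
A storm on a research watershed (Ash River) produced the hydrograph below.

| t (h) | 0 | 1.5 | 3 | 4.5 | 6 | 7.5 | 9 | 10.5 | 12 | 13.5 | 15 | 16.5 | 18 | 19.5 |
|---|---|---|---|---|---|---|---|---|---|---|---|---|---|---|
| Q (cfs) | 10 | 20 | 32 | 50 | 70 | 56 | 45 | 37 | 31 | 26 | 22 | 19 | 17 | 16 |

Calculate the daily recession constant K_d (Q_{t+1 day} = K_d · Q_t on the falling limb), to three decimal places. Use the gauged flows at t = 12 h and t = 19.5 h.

Between t = 12 h and t = 19.5 h the flow falls from 31 to 16 cfs over 5×1.5 h = 7.5 h.
Per-interval ratio K = (16/31)^(1/5) = 0.8761; K_d = K^(24/1.5) = 0.120.

K_d ≈ 0.120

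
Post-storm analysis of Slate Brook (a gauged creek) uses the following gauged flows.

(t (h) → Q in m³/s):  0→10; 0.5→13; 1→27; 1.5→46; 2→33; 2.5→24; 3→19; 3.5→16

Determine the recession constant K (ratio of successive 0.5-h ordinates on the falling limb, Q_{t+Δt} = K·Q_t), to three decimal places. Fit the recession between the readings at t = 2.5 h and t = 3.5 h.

K ≈ 0.816

Using the recession-limb readings at t = 2.5 h and t = 3.5 h: Q falls from 24 to 16 m³/s over 2 intervals.
K = (Q₂/Q₁)^(1/2) = (16/24)^(1/2) = 0.816.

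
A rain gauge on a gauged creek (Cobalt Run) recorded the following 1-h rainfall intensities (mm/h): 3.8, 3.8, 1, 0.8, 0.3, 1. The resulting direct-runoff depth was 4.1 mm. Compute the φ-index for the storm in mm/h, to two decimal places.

Only the 2 blocks with intensity above φ contribute runoff: 3.8, 3.8 mm/h.
Σ(I−φ)·Δt = d  ⇒  (3.8+3.8 − 2φ)·1 = 4.1
φ = (7.600 − 4.1/1) / 2 = 1.75 mm/h.

φ ≈ 1.75 mm/h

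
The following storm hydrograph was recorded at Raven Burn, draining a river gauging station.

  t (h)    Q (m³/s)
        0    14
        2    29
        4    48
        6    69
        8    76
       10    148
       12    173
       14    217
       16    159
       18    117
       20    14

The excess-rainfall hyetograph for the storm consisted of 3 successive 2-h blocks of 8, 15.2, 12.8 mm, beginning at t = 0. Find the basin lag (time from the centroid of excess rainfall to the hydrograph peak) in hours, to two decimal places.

Centroid of excess rainfall: t_c = Σ P_i·t̄_i / ΣP_i = 3.2667 h (block centres at 1, 3, 5 h).
Hydrograph peak occurs at t = 14 h, so basin lag t_L = 14 − 3.2667 = 10.73 h.

t_L ≈ 10.73 h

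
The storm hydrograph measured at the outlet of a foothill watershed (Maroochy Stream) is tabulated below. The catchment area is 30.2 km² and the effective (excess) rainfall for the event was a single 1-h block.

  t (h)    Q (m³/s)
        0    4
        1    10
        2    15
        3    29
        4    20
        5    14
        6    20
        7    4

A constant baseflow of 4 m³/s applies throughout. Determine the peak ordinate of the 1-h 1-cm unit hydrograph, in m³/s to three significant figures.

U_p ≈ 25.0 m³/s

Direct runoff: 0.0, 6.0, 11.0, 25.0, 16.0, 10.0, 16.0, 0.0 m³/s; ΣQ_DR = 84.00 m³/s, peak = 25.0 m³/s.
Runoff depth d = ΣQ_DR·Δt / A = 84.00 × 3600 / (30.2 km²) = 10.01 mm.
The 1-cm UH is the DRH scaled by (10 mm)/d, so U_p = 25.0 × 10/10.01 = 25.0 m³/s.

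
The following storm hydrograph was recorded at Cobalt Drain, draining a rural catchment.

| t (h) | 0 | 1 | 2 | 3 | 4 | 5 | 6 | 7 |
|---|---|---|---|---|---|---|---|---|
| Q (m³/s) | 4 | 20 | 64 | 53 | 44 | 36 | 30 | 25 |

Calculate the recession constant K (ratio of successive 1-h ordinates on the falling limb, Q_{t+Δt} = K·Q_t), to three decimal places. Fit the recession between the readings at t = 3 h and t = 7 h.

K ≈ 0.829

Using the recession-limb readings at t = 3 h and t = 7 h: Q falls from 53 to 25 m³/s over 4 intervals.
K = (Q₂/Q₁)^(1/4) = (25/53)^(1/4) = 0.829.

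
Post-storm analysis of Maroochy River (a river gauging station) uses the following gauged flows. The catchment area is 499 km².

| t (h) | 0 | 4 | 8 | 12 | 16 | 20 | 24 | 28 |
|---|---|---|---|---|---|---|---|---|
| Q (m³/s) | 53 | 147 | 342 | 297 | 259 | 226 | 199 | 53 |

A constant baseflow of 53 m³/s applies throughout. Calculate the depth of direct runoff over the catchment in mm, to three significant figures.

Direct runoff: 0.0, 94.0, 289.0, 244.0, 206.0, 173.0, 146.0, 0.0 m³/s; ΣQ_DR = 1152 m³/s.
V = ΣQ_DR · Δt = 1152 × 14400 s = 1.659 × 10^7 m³.
Over A = 499 km², depth = V / A = 33.2 mm.

d ≈ 33.2 mm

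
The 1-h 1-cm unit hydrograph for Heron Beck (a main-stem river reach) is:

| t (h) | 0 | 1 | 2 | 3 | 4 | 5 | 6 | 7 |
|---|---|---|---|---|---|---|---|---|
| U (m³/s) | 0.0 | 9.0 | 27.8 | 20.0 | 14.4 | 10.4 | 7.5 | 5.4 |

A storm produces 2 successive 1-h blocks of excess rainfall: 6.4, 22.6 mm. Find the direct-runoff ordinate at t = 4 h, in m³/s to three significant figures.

Q ≈ 54.4 m³/s

By discrete convolution, Q_j = Σ (P_i / 10 mm) · U_{j−i}.
At t = 4 h (j=4): Q = (6.4/10)·14.4 + (22.6/10)·20.0 = 54.4 m³/s.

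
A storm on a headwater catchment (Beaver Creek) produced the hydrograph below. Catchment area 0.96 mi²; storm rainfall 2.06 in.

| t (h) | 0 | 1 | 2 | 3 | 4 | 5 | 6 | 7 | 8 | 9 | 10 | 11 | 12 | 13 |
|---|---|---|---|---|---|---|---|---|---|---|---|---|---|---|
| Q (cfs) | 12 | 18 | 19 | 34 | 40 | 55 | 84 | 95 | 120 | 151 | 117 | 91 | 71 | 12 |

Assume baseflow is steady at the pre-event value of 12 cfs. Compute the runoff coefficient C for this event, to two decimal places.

C ≈ 0.59

ΣQ_DR = 751.0 cfs; V = ΣQ_DR·Δt = 2.704 × 10^6 ft³.
Runoff depth d = V / A = 1.212 in.
C = d / P = 1.212 / 2.06 = 0.59.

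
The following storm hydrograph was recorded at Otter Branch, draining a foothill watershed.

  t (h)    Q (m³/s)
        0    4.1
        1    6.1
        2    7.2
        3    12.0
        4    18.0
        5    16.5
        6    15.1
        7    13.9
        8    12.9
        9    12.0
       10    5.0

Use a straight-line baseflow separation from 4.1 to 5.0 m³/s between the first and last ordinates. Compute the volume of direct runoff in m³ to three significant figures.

Direct-runoff ordinates (Q − Q_b): 0.00, 1.91, 2.92, 7.63, 13.54, 11.95, 10.46, 9.17, 8.08, 7.09, 0.00 m³/s.
ΣQ_DR = 72.75 m³/s.
With Δt = 1 h = 3600 s, V = ΣQ_DR · Δt = 72.75 × 3600 = 2.62 × 10^5 m³.

V ≈ 2.62 × 10^5 m³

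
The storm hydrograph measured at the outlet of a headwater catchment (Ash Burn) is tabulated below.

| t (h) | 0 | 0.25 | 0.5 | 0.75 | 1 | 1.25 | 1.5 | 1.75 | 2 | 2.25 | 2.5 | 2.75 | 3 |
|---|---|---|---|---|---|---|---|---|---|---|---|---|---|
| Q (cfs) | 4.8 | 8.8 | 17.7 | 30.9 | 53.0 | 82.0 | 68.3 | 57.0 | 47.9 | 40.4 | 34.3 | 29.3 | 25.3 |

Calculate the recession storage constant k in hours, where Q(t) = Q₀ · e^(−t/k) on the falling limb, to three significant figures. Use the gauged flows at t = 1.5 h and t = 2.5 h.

On the falling limb, Q drops from 68.3 to 34.3 cfs between t = 1.5 h and t = 2.5 h (Δt = 1 h).
k = −Δt / ln(Q₂/Q₁) = −1 / ln(34.3/68.3) = 1.45 h.

k ≈ 1.45 h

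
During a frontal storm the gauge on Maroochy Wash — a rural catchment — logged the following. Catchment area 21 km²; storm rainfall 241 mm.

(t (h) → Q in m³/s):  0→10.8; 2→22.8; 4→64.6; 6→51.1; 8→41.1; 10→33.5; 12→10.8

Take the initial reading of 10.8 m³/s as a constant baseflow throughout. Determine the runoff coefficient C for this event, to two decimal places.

ΣQ_DR = 159.1 m³/s; V = ΣQ_DR·Δt = 1.146 × 10^6 m³.
Runoff depth d = V / A = 54.55 mm.
C = d / P = 54.55 / 241 = 0.23.

C ≈ 0.23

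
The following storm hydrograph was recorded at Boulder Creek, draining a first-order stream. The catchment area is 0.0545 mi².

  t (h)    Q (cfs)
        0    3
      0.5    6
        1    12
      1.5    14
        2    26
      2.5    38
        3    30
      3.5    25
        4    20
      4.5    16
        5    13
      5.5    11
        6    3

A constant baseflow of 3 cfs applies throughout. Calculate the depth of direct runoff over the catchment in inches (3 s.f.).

Direct runoff: 0.0, 3.0, 9.0, 11.0, 23.0, 35.0, 27.0, 22.0, 17.0, 13.0, 10.0, 8.0, 0.0 cfs; ΣQ_DR = 178.0 cfs.
V = ΣQ_DR · Δt = 178.0 × 1800 s = 3.204 × 10^5 ft³.
Over A = 0.0545 mi², depth = V / A = 2.53 in.

d ≈ 2.53 in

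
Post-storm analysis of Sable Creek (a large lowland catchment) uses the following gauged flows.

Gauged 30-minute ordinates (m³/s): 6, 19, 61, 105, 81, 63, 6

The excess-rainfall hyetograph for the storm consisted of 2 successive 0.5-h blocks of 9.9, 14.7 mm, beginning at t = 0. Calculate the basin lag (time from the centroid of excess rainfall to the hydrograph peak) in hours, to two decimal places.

Centroid of excess rainfall: t_c = Σ P_i·t̄_i / ΣP_i = 0.5488 h (block centres at 0.25, 0.75 h).
Hydrograph peak occurs at t = 1.5 h, so basin lag t_L = 1.5 − 0.5488 = 0.95 h.

t_L ≈ 0.95 h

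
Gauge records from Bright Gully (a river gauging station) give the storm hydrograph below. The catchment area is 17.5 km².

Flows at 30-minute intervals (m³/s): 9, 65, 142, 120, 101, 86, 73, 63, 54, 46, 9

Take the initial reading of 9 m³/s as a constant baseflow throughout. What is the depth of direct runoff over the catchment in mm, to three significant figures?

d ≈ 68.8 mm

Direct runoff: 0.0, 56.0, 133.0, 111.0, 92.0, 77.0, 64.0, 54.0, 45.0, 37.0, 0.0 m³/s; ΣQ_DR = 669.0 m³/s.
V = ΣQ_DR · Δt = 669.0 × 1800 s = 1.204 × 10^6 m³.
Over A = 17.5 km², depth = V / A = 68.8 mm.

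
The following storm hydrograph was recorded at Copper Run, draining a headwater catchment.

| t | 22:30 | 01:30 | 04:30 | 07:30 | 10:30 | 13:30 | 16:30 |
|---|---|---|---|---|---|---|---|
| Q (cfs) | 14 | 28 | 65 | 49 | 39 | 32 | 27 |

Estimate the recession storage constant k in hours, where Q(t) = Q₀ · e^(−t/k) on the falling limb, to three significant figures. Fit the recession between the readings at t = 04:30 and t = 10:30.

k ≈ 11.7 h

On the falling limb, Q drops from 65 to 39 cfs between t = 04:30 and t = 10:30 (Δt = 6 h).
k = −Δt / ln(Q₂/Q₁) = −6 / ln(39/65) = 11.7 h.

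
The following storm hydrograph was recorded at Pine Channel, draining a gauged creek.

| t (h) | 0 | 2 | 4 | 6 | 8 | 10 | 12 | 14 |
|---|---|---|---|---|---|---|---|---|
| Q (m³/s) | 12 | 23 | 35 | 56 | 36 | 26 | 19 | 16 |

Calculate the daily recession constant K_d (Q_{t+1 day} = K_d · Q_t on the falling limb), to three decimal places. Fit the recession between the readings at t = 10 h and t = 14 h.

K_d ≈ 0.054

Between t = 10 h and t = 14 h the flow falls from 26 to 16 m³/s over 2×2 h = 4 h.
Per-interval ratio K = (16/26)^(1/2) = 0.7845; K_d = K^(24/2) = 0.054.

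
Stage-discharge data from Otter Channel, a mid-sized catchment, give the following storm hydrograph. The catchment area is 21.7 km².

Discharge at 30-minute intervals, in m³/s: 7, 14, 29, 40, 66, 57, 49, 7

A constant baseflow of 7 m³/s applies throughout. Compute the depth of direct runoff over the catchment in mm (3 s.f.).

d ≈ 17.7 mm

Direct runoff: 0.0, 7.0, 22.0, 33.0, 59.0, 50.0, 42.0, 0.0 m³/s; ΣQ_DR = 213.0 m³/s.
V = ΣQ_DR · Δt = 213.0 × 1800 s = 3.834 × 10^5 m³.
Over A = 21.7 km², depth = V / A = 17.7 mm.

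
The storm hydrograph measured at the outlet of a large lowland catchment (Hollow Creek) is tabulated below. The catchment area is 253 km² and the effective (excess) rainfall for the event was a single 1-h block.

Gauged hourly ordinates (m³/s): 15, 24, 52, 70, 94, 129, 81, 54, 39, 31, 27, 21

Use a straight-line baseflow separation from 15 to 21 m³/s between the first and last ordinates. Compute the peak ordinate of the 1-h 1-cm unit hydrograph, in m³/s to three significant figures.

Direct runoff: 0.00, 8.45, 35.91, 53.36, 76.82, 111.27, 62.73, 35.18, 19.64, 11.09, 6.55, 0.00 m³/s; ΣQ_DR = 421.0 m³/s, peak = 111.27 m³/s.
Runoff depth d = ΣQ_DR·Δt / A = 421.0 × 3600 / (253 km²) = 5.991 mm.
The 1-cm UH is the DRH scaled by (10 mm)/d, so U_p = 111.27 × 10/5.991 = 186 m³/s.

U_p ≈ 186 m³/s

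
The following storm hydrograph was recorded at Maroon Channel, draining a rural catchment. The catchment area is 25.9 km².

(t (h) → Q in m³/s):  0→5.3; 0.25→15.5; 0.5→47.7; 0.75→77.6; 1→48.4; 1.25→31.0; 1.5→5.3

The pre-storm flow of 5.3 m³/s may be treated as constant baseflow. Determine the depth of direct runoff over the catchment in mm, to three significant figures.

Direct runoff: 0.0, 10.2, 42.4, 72.3, 43.1, 25.7, 0.0 m³/s; ΣQ_DR = 193.7 m³/s.
V = ΣQ_DR · Δt = 193.7 × 900 s = 1.743 × 10^5 m³.
Over A = 25.9 km², depth = V / A = 6.73 mm.

d ≈ 6.73 mm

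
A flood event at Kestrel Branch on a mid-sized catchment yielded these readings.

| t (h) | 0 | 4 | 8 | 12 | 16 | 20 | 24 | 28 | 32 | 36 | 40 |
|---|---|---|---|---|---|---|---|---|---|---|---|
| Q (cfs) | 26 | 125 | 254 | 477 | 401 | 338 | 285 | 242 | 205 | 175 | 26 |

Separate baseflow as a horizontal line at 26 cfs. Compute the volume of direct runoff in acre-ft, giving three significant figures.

V ≈ 750 acre-ft

Direct-runoff ordinates (Q − Q_b): 0.0, 99.0, 228.0, 451.0, 375.0, 312.0, 259.0, 216.0, 179.0, 149.0, 0.0 cfs.
ΣQ_DR = 2268 cfs.
With Δt = 4 h = 14400 s, V = ΣQ_DR · Δt = 2268 × 14400 = 3.27 × 10^7 ft³ = 750 acre-ft.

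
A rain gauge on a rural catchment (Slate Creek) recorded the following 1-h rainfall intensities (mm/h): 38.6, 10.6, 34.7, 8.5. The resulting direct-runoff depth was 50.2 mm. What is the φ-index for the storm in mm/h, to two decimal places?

Only the 2 blocks with intensity above φ contribute runoff: 38.6, 34.7 mm/h.
Σ(I−φ)·Δt = d  ⇒  (38.6+34.7 − 2φ)·1 = 50.2
φ = (73.30 − 50.2/1) / 2 = 11.55 mm/h.

φ ≈ 11.55 mm/h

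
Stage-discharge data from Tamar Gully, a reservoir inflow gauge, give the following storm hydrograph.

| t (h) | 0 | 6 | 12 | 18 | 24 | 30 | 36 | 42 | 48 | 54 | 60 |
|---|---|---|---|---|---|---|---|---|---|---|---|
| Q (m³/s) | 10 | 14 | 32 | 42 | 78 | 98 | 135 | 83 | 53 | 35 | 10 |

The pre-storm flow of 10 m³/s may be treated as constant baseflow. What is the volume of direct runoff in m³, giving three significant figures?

V ≈ 1.04 × 10^7 m³

Direct-runoff ordinates (Q − Q_b): 0.0, 4.0, 22.0, 32.0, 68.0, 88.0, 125.0, 73.0, 43.0, 25.0, 0.0 m³/s.
ΣQ_DR = 480.0 m³/s.
With Δt = 6 h = 21600 s, V = ΣQ_DR · Δt = 480.0 × 21600 = 1.04 × 10^7 m³.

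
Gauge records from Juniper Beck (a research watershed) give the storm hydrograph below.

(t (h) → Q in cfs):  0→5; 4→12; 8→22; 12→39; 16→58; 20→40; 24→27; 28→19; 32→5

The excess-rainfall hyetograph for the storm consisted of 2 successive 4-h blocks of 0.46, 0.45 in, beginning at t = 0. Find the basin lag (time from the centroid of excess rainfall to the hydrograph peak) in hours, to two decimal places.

Centroid of excess rainfall: t_c = Σ P_i·t̄_i / ΣP_i = 3.9780 h (block centres at 2, 6 h).
Hydrograph peak occurs at t = 16 h, so basin lag t_L = 16 − 3.9780 = 12.02 h.

t_L ≈ 12.02 h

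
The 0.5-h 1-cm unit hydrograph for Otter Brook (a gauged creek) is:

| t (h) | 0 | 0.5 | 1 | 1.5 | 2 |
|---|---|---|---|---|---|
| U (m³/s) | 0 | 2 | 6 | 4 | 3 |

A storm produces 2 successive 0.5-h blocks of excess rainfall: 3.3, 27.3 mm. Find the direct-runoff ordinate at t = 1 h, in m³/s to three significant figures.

By discrete convolution, Q_j = Σ (P_i / 10 mm) · U_{j−i}.
At t = 1 h (j=2): Q = (3.3/10)·6 + (27.3/10)·2 = 7.44 m³/s.

Q ≈ 7.44 m³/s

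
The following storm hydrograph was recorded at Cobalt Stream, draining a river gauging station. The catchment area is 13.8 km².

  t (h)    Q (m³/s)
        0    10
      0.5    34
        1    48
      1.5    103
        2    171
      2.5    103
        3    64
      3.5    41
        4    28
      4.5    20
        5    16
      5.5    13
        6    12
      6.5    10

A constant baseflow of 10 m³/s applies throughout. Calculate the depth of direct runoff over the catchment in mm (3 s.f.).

d ≈ 69.5 mm

Direct runoff: 0.0, 24.0, 38.0, 93.0, 161.0, 93.0, 54.0, 31.0, 18.0, 10.0, 6.0, 3.0, 2.0, 0.0 m³/s; ΣQ_DR = 533.0 m³/s.
V = ΣQ_DR · Δt = 533.0 × 1800 s = 9.594 × 10^5 m³.
Over A = 13.8 km², depth = V / A = 69.5 mm.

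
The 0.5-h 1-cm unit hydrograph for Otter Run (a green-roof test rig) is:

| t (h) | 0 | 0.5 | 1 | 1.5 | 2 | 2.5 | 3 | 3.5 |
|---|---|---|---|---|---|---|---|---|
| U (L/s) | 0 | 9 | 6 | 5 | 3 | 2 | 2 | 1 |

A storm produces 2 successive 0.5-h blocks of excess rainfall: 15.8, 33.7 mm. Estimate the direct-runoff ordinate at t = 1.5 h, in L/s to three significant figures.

By discrete convolution, Q_j = Σ (P_i / 10 mm) · U_{j−i}.
At t = 1.5 h (j=3): Q = (15.8/10)·5 + (33.7/10)·6 = 28.1 L/s.

Q ≈ 28.1 L/s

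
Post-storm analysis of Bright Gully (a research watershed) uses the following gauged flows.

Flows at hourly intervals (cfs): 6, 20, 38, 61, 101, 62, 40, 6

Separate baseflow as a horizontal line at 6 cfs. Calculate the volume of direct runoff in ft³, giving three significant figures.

Direct-runoff ordinates (Q − Q_b): 0.0, 14.0, 32.0, 55.0, 95.0, 56.0, 34.0, 0.0 cfs.
ΣQ_DR = 286.0 cfs.
With Δt = 1 h = 3600 s, V = ΣQ_DR · Δt = 286.0 × 3600 = 1.03 × 10^6 ft³.

V ≈ 1.03 × 10^6 ft³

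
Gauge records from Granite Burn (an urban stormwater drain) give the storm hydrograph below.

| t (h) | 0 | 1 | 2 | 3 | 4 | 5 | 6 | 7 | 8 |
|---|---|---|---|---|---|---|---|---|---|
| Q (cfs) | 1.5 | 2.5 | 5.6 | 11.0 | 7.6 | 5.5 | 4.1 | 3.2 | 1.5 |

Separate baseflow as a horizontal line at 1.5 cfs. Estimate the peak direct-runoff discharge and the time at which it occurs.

Subtracting baseflow gives direct-runoff ordinates: 0.0, 1.0, 4.1, 9.5, 6.1, 4.0, 2.6, 1.7, 0.0 cfs.
The maximum is 9.5 cfs, occurring at the reading for t = 3 h.

Q_p = 9.5 cfs at t = 3 h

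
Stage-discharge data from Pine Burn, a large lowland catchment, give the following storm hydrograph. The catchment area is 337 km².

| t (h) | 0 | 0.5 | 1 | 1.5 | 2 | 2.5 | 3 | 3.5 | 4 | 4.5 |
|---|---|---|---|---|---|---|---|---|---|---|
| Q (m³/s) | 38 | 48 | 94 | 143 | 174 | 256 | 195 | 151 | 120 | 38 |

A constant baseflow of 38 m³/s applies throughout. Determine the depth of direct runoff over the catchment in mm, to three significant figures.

d ≈ 4.68 mm

Direct runoff: 0.0, 10.0, 56.0, 105.0, 136.0, 218.0, 157.0, 113.0, 82.0, 0.0 m³/s; ΣQ_DR = 877.0 m³/s.
V = ΣQ_DR · Δt = 877.0 × 1800 s = 1.579 × 10^6 m³.
Over A = 337 km², depth = V / A = 4.68 mm.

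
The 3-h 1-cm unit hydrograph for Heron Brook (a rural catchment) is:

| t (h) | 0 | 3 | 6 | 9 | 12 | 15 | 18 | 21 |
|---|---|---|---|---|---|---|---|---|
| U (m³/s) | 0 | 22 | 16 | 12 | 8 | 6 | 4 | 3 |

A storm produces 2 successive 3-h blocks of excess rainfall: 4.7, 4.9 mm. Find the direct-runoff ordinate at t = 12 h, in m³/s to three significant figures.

Q ≈ 9.64 m³/s

By discrete convolution, Q_j = Σ (P_i / 10 mm) · U_{j−i}.
At t = 12 h (j=4): Q = (4.7/10)·8 + (4.9/10)·12 = 9.64 m³/s.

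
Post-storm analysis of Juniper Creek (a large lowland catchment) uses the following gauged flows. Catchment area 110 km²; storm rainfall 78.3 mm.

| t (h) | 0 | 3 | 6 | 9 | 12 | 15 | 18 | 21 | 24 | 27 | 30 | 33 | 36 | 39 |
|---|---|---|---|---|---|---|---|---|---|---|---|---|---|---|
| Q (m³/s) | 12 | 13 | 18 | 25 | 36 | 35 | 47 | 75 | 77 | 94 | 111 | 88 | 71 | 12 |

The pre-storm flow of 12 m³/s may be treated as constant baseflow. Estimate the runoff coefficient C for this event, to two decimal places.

ΣQ_DR = 546.0 m³/s; V = ΣQ_DR·Δt = 5.897 × 10^6 m³.
Runoff depth d = V / A = 53.61 mm.
C = d / P = 53.61 / 78.3 = 0.68.

C ≈ 0.68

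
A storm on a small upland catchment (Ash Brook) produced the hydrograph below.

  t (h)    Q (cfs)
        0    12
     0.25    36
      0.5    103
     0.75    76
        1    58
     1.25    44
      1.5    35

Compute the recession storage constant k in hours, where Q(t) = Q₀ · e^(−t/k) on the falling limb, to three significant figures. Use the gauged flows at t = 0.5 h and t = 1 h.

On the falling limb, Q drops from 103 to 58 cfs between t = 0.5 h and t = 1 h (Δt = 0.5 h).
k = −Δt / ln(Q₂/Q₁) = −0.5 / ln(58/103) = 0.871 h.

k ≈ 0.871 h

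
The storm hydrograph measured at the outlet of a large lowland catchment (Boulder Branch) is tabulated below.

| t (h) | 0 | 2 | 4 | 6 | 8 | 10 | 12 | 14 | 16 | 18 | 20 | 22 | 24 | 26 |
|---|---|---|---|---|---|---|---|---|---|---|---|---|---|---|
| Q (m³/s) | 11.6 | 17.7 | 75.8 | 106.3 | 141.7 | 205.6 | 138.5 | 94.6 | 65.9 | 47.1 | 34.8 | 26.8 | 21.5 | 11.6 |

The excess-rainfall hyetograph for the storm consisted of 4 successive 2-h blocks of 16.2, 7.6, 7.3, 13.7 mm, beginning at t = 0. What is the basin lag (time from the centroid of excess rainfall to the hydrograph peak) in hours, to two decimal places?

t_L ≈ 6.17 h

Centroid of excess rainfall: t_c = Σ P_i·t̄_i / ΣP_i = 3.8259 h (block centres at 1, 3, 5, 7 h).
Hydrograph peak occurs at t = 10 h, so basin lag t_L = 10 − 3.8259 = 6.17 h.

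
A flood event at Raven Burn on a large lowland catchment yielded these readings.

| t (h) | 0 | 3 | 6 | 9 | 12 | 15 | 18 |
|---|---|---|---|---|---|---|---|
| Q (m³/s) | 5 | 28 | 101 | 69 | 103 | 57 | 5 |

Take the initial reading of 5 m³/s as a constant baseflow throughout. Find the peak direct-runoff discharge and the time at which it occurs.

Q_p = 98.0 m³/s at t = 12 h

Subtracting baseflow gives direct-runoff ordinates: 0.0, 23.0, 96.0, 64.0, 98.0, 52.0, 0.0 m³/s.
The maximum is 98.0 m³/s, occurring at the reading for t = 12 h.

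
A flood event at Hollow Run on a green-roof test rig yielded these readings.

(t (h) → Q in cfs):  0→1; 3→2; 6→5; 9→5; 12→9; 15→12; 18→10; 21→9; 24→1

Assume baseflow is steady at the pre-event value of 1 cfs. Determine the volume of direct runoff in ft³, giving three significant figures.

V ≈ 4.86 × 10^5 ft³

Direct-runoff ordinates (Q − Q_b): 0.0, 1.0, 4.0, 4.0, 8.0, 11.0, 9.0, 8.0, 0.0 cfs.
ΣQ_DR = 45.00 cfs.
With Δt = 3 h = 10800 s, V = ΣQ_DR · Δt = 45.00 × 10800 = 4.86 × 10^5 ft³.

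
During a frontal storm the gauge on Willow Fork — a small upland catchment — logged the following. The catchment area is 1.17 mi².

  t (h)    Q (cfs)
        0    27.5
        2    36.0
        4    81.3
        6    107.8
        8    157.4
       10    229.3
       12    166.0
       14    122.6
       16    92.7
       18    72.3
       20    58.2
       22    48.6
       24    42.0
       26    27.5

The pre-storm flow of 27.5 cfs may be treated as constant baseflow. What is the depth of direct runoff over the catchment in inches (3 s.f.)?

Direct runoff: 0.0, 8.5, 53.8, 80.3, 129.9, 201.8, 138.5, 95.1, 65.2, 44.8, 30.7, 21.1, 14.5, 0.0 cfs; ΣQ_DR = 884.2 cfs.
V = ΣQ_DR · Δt = 884.2 × 7200 s = 6.366 × 10^6 ft³.
Over A = 1.17 mi², depth = V / A = 2.34 in.

d ≈ 2.34 in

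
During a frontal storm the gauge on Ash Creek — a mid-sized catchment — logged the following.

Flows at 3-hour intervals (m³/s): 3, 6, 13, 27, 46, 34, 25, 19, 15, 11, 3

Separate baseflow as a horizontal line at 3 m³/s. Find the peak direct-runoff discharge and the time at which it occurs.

Subtracting baseflow gives direct-runoff ordinates: 0.0, 3.0, 10.0, 24.0, 43.0, 31.0, 22.0, 16.0, 12.0, 8.0, 0.0 m³/s.
The maximum is 43.0 m³/s, occurring at the reading for t = 12 h.

Q_p = 43.0 m³/s at t = 12 h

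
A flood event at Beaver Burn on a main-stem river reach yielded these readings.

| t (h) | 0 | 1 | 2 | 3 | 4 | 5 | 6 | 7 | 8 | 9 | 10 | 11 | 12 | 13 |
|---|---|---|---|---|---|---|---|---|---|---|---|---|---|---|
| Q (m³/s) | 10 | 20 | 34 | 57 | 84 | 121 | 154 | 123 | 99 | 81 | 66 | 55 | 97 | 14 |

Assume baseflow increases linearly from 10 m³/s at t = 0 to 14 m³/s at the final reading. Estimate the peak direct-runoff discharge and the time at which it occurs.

Subtracting baseflow gives direct-runoff ordinates: 0.00, 9.69, 23.38, 46.08, 72.77, 109.46, 142.15, 110.85, 86.54, 68.23, 52.92, 41.62, 83.31, 0.00 m³/s.
The maximum is 142.15 m³/s, occurring at the reading for t = 6 h.

Q_p = 142.15 m³/s at t = 6 h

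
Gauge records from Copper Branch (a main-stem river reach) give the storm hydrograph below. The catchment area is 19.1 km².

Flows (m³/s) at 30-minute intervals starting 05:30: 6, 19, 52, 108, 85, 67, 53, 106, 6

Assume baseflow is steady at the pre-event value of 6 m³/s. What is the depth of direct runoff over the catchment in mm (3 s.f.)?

d ≈ 42.2 mm

Direct runoff: 0.0, 13.0, 46.0, 102.0, 79.0, 61.0, 47.0, 100.0, 0.0 m³/s; ΣQ_DR = 448.0 m³/s.
V = ΣQ_DR · Δt = 448.0 × 1800 s = 8.064 × 10^5 m³.
Over A = 19.1 km², depth = V / A = 42.2 mm.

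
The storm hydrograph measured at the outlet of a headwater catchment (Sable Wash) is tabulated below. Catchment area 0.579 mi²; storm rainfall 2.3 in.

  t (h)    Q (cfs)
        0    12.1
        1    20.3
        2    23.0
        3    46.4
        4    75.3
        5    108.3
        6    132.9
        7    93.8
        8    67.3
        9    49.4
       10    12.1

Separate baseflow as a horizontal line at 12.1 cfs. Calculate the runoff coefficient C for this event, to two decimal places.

ΣQ_DR = 507.8 cfs; V = ΣQ_DR·Δt = 1.828 × 10^6 ft³.
Runoff depth d = V / A = 1.359 in.
C = d / P = 1.359 / 2.3 = 0.59.

C ≈ 0.59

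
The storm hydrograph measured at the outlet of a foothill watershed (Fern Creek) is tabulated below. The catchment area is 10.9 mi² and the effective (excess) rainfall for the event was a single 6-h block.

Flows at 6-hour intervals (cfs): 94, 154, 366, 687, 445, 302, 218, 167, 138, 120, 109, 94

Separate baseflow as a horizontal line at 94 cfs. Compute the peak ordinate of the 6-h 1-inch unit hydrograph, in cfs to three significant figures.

U_p ≈ 394 cfs

Direct runoff: 0.0, 60.0, 272.0, 593.0, 351.0, 208.0, 124.0, 73.0, 44.0, 26.0, 15.0, 0.0 cfs; ΣQ_DR = 1766 cfs, peak = 593.0 cfs.
Runoff depth d = ΣQ_DR·Δt / A = 1766 × 21600 / (10.9 mi²) = 1.506 in.
The 1-inch UH is the DRH scaled by (1 in)/d, so U_p = 593.0 × 1/1.506 = 394 cfs.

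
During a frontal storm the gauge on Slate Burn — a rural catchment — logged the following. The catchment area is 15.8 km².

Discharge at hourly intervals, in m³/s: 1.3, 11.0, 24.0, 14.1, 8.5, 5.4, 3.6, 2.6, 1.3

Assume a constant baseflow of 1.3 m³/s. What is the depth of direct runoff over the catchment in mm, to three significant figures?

d ≈ 13.7 mm

Direct runoff: 0.0, 9.7, 22.7, 12.8, 7.2, 4.1, 2.3, 1.3, 0.0 m³/s; ΣQ_DR = 60.10 m³/s.
V = ΣQ_DR · Δt = 60.10 × 3600 s = 2.164 × 10^5 m³.
Over A = 15.8 km², depth = V / A = 13.7 mm.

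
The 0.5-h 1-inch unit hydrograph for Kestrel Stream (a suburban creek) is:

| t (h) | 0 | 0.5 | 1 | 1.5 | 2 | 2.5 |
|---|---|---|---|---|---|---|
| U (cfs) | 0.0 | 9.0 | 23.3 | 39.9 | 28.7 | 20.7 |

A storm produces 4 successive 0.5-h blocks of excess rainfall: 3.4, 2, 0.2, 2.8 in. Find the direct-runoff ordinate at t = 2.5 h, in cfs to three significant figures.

By discrete convolution, Q_j = Σ (P_i / 1 in) · U_{j−i}.
At t = 2.5 h (j=5): Q = (3.4/1)·20.7 + (2/1)·28.7 + (0.2/1)·39.9 + (2.8/1)·23.3 = 201 cfs.

Q ≈ 201 cfs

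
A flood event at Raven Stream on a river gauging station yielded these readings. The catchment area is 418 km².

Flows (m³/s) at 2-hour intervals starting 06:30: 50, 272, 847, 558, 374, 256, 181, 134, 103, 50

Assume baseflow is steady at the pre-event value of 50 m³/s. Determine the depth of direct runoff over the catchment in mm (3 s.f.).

d ≈ 40.0 mm

Direct runoff: 0.0, 222.0, 797.0, 508.0, 324.0, 206.0, 131.0, 84.0, 53.0, 0.0 m³/s; ΣQ_DR = 2325 m³/s.
V = ΣQ_DR · Δt = 2325 × 7200 s = 1.674 × 10^7 m³.
Over A = 418 km², depth = V / A = 40.0 mm.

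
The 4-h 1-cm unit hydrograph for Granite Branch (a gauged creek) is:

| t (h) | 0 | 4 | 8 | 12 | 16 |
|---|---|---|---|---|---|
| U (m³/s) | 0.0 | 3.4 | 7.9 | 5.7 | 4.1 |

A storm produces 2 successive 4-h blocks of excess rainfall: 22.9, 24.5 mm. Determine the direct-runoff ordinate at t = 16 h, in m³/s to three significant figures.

Q ≈ 23.4 m³/s

By discrete convolution, Q_j = Σ (P_i / 10 mm) · U_{j−i}.
At t = 16 h (j=4): Q = (22.9/10)·4.1 + (24.5/10)·5.7 = 23.4 m³/s.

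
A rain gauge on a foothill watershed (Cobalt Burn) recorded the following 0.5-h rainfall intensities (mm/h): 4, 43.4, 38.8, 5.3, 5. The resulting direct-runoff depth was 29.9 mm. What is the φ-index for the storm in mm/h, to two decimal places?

φ ≈ 11.20 mm/h

Only the 2 blocks with intensity above φ contribute runoff: 43.4, 38.8 mm/h.
Σ(I−φ)·Δt = d  ⇒  (43.4+38.8 − 2φ)·0.5 = 29.9
φ = (82.20 − 29.9/0.5) / 2 = 11.20 mm/h.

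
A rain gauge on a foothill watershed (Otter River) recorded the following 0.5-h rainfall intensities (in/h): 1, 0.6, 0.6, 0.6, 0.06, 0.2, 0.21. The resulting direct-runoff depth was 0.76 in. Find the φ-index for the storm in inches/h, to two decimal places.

φ ≈ 0.32 in/h

Only the 4 blocks with intensity above φ contribute runoff: 1, 0.6, 0.6, 0.6 in/h.
Σ(I−φ)·Δt = d  ⇒  (1+0.6+0.6+0.6 − 4φ)·0.5 = 0.76
φ = (2.800 − 0.76/0.5) / 4 = 0.32 in/h.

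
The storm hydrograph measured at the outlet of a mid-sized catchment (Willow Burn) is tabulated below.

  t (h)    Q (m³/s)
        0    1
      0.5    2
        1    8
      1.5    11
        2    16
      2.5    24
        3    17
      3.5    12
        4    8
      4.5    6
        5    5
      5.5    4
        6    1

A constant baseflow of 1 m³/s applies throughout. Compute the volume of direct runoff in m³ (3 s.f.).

V ≈ 1.84 × 10^5 m³

Direct-runoff ordinates (Q − Q_b): 0.0, 1.0, 7.0, 10.0, 15.0, 23.0, 16.0, 11.0, 7.0, 5.0, 4.0, 3.0, 0.0 m³/s.
ΣQ_DR = 102.0 m³/s.
With Δt = 0.5 h = 1800 s, V = ΣQ_DR · Δt = 102.0 × 1800 = 1.84 × 10^5 m³.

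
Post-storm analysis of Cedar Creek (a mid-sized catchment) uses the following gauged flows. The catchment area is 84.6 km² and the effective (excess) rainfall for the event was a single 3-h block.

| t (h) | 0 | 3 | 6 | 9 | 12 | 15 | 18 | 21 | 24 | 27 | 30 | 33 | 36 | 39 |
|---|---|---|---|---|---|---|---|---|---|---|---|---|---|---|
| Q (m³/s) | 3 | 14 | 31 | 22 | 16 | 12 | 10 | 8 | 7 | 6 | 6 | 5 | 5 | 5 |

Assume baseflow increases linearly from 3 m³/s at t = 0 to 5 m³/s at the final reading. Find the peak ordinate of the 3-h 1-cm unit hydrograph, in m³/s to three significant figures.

U_p ≈ 23.1 m³/s

Direct runoff: 0.00, 10.85, 27.69, 18.54, 12.38, 8.23, 6.08, 3.92, 2.77, 1.62, 1.46, 0.31, 0.15, 0.00 m³/s; ΣQ_DR = 94.00 m³/s, peak = 27.69 m³/s.
Runoff depth d = ΣQ_DR·Δt / A = 94.00 × 10800 / (84.6 km²) = 12.00 mm.
The 1-cm UH is the DRH scaled by (10 mm)/d, so U_p = 27.69 × 10/12.00 = 23.1 m³/s.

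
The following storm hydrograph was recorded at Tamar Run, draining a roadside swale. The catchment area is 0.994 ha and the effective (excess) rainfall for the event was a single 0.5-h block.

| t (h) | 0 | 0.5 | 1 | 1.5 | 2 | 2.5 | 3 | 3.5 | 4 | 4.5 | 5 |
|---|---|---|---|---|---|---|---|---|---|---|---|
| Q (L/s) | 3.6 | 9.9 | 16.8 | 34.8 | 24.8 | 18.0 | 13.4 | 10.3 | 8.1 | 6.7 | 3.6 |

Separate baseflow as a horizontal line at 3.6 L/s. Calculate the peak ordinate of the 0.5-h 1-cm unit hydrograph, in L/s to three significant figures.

Direct runoff: 0.0, 6.3, 13.2, 31.2, 21.2, 14.4, 9.8, 6.7, 4.5, 3.1, 0.0 L/s; ΣQ_DR = 110.4 L/s, peak = 31.2 L/s.
Runoff depth d = ΣQ_DR·Δt / A = 110.4 × 1800 / (0.994 ha) = 19.99 mm.
The 1-cm UH is the DRH scaled by (10 mm)/d, so U_p = 31.2 × 10/19.99 = 15.6 L/s.

U_p ≈ 15.6 L/s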